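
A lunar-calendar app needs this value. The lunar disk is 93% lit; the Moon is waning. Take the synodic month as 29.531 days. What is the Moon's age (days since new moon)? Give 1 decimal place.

From f = (1 − cos θ)/2: cos θ = 1 − 2×0.93 = -0.860; arccos → 149.3°.
Waning ⇒ past full, so θ = 360° − 149.3° = 210.7°.
At 360°/29.531 d per day, 210.7° corresponds to 17.28 days.

17.3 days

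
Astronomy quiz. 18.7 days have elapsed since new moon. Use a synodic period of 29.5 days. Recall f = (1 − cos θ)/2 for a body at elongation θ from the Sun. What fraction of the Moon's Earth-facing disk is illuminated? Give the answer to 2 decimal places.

0.83

The Moon has covered 18.7/29.5 of its cycle, so θ ≈ 360° × 18.7/29.5 = 228.2°.
With cos θ = (-0.666), the lit fraction is (1 − (-0.666))/2 ≈ 0.833.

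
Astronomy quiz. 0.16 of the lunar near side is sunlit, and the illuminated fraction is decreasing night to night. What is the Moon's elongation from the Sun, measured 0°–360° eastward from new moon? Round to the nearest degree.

Invert f = (1 − cos θ)/2 to get cos θ = 1 − 2(0.16) = 0.680, hence θ₀ = arccos 0.680 = 47.2°.
A waning Moon lies in 180°–360°, so θ = 360° − 47.2° = 312.8°.

313°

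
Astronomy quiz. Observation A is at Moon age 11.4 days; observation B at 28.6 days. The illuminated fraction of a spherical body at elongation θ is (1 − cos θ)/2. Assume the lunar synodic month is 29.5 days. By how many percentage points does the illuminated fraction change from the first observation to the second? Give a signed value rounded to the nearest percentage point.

θ₁ = 360° × 11.4/29.5 = 139.1°, f₁ = (1 − cos θ₁)/2 = 0.878.
θ₂ = 360° × 28.6/29.5 = 349.0°, f₂ = (1 − cos θ₂)/2 = 0.009.
Change = f₂ − f₁ = -0.869 → -87 percentage points.

-87 pp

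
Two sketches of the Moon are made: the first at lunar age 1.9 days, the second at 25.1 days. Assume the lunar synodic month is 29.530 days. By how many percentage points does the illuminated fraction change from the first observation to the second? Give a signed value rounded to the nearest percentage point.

θ₁ = 360° × 1.9/29.530 = 23.2°, f₁ = (1 − cos θ₁)/2 = 0.040.
θ₂ = 360° × 25.1/29.530 = 306.0°, f₂ = (1 − cos θ₂)/2 = 0.206.
Change = f₂ − f₁ = +0.166 → +17 percentage points.

+17 pp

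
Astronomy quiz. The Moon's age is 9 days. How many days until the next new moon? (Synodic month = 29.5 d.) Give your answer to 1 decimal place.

20.5 days

The next new moon completes the synodic month: 29.5 − 9 = 20.500 days.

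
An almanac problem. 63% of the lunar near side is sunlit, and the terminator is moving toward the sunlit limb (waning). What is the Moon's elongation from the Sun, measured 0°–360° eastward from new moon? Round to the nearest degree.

From f = (1 − cos θ)/2: cos θ = 1 − 2×0.63 = -0.260; arccos → 105.1°.
Waning ⇒ past full, so θ = 360° − 105.1° = 254.9°.

255°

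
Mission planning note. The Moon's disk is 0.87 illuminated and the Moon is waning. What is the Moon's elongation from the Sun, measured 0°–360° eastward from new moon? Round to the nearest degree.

222°

Invert f = (1 − cos θ)/2 to get cos θ = 1 − 2(0.87) = -0.740, hence θ₀ = arccos -0.740 = 137.7°.
A waning Moon lies in 180°–360°, so θ = 360° − 137.7° = 222.3°.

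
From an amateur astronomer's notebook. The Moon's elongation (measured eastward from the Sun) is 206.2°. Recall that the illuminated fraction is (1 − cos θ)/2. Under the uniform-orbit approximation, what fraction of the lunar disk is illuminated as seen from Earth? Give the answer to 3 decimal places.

0.949

Half-versine of 206.2°: (1 − (-0.897))/2 = 0.949.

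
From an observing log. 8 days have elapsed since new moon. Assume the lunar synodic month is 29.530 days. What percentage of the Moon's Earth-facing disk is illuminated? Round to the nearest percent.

Elongation θ = 360° × 8/29.530 ≈ 97.5°.
With cos θ = (-0.131), the lit fraction is (1 − (-0.131))/2 ≈ 0.566, so 57%.

57%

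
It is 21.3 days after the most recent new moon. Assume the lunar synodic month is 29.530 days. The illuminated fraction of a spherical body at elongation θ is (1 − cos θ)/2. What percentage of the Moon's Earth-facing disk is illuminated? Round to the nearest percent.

Elongation θ = 360° × 21.3/29.530 ≈ 259.7°.
With cos θ = (-0.179), the lit fraction is (1 − (-0.179))/2 ≈ 0.590, so 59%.

59%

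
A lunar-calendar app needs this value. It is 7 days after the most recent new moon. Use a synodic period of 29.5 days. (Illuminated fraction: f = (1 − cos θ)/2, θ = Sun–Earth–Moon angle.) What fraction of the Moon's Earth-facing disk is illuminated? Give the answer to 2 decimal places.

Phase angle: θ = 360°·(7 d)/(29.5 d) = 85.4°.
With cos θ = 0.080, the lit fraction is (1 − 0.080)/2 ≈ 0.460.

0.46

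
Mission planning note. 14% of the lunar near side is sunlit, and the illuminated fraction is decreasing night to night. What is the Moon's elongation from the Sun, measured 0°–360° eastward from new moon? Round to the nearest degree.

cos θ = 1 − 2f = 0.720, giving a principal value of 43.9°.
Waning ⇒ past full, so θ = 360° − 43.9° = 316.1°.

316°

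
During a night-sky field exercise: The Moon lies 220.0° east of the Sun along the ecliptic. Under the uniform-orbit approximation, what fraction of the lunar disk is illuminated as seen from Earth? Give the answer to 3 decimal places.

Half-versine of 220.0°: (1 − (-0.766))/2 = 0.883.

0.883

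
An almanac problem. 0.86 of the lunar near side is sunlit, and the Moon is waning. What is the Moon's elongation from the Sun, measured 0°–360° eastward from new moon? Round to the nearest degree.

cos θ = 1 − 2f = -0.720, giving a principal value of 136.1°.
A waning Moon lies in 180°–360°, so θ = 360° − 136.1° = 223.9°.

224°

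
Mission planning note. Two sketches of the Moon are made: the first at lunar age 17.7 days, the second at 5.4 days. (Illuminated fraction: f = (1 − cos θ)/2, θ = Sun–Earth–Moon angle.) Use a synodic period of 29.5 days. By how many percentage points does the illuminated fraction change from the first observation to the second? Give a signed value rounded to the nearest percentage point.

-61 percentage points

θ₁ = 360° × 17.7/29.5 = 216.0°, f₁ = (1 − cos θ₁)/2 = 0.905.
θ₂ = 360° × 5.4/29.5 = 65.9°, f₂ = (1 − cos θ₂)/2 = 0.296.
Change = f₂ − f₁ = -0.609 → -61 percentage points.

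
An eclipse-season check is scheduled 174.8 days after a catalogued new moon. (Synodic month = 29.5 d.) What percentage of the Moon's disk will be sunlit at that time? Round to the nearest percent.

Reduce mod P: 174.8 − 5×29.5 = 27.30 d into the current lunation.
Elongation θ = 360° × 27.30/29.5 ≈ 333.2°.
cos 333.2° = 0.892, so f = (1 − 0.892)/2 = 0.054, so 5%.

5%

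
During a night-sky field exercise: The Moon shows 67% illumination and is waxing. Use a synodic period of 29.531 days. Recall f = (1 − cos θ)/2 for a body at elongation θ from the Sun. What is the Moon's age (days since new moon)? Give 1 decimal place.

9.0 days

Invert f = (1 − cos θ)/2 to get cos θ = 1 − 2(0.67) = -0.340, hence θ₀ = arccos -0.340 = 109.9°.
The Moon is waxing (0°–180°), so θ = 109.9° directly.
Age = 29.531 × 109.9°/360° ≈ 9.01 days.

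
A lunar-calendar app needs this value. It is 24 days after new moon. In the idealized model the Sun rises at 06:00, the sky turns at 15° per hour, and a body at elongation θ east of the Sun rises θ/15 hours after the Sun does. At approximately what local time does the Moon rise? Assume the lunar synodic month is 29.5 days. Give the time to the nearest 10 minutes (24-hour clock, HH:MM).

01:30

The Moon has covered 24/29.5 of its cycle, so θ ≈ 360° × 24/29.5 = 292.9°.
At 15° of sky rotation per hour, 292.9° corresponds to a 19.53 h lag.
06:00 + 19.525 h ≈ 01:32 → 01:30 to the nearest ten minutes.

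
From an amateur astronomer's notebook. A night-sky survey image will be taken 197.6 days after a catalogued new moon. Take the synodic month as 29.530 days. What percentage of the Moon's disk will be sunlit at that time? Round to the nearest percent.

197.6 d spans 6 complete synodic months (6 × 29.530 = 177.18 d) plus 20.42 d.
Phase angle: θ = 360°·(20.42 d)/(29.530 d) = 248.9°.
cos 248.9° = (-0.359), so f = (1 − (-0.359))/2 = 0.680, so 68%.

68%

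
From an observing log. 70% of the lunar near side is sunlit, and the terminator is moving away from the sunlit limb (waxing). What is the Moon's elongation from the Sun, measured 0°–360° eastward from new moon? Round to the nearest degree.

114°

Invert f = (1 − cos θ)/2 to get cos θ = 1 − 2(0.70) = -0.400, hence θ₀ = arccos -0.400 = 113.6°.
The Moon is waxing (0°–180°), so θ = 113.6° directly.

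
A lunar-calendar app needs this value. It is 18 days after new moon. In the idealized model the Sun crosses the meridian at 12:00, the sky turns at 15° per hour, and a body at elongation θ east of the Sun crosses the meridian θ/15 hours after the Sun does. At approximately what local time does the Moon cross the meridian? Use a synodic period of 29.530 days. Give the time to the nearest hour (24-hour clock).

03:00

Elongation θ = 360° × 18/29.530 ≈ 219.4°.
At 15° of sky rotation per hour, 219.4° corresponds to a 14.63 h lag.
12:00 + 14.63 h ≈ 02:38 → 03:00 to the nearest hour.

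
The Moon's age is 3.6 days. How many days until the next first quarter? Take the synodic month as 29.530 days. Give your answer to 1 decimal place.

First quarter occurs at elongation 90°, i.e. at age 29.530 × 90/360 = 7.383 d.
That is 7.383 − 3.6 = 3.783 days ahead.

3.8 days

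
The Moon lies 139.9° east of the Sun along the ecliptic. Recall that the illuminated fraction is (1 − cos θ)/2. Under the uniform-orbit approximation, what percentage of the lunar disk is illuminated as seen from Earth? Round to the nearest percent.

Half-versine of 139.9°: (1 − (-0.765))/2 = 0.882, i.e. 88%.

88%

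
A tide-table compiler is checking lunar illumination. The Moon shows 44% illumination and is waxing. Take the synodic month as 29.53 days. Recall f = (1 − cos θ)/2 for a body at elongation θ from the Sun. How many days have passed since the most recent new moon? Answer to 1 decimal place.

cos θ = 1 − 2f = 0.120, giving a principal value of 83.1°.
Waxing ⇒ before full, so θ = 83.1°.
That fraction of the synodic month is 83.1/360 × 29.53 d ≈ 6.82 d.

6.8 days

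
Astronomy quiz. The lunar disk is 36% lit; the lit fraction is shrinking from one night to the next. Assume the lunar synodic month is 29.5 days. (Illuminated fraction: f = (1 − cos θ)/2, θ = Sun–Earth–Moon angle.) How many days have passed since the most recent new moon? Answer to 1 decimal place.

23.5 days

From f = (1 − cos θ)/2: cos θ = 1 − 2×0.36 = 0.280; arccos → 73.7°.
Waning ⇒ past full, so θ = 360° − 73.7° = 286.3°.
At 360°/29.5 d per day, 286.3° corresponds to 23.46 days.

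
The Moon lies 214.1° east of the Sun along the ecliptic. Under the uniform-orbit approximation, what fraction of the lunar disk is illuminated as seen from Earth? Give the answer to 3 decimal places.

0.914

cos 214.1° = (-0.828), so f = (1 − (-0.828))/2 = 0.914.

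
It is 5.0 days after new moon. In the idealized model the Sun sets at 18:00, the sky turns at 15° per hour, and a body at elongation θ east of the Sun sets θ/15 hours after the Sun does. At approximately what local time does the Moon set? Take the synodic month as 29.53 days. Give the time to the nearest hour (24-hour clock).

Elongation θ = 360° × 5.0/29.53 ≈ 61.0°.
The Moon trails the Sun by θ/15 = 61.0/15 ≈ 4.06 hours.
18:00 + 4.06 h ≈ 22:04 → 22:00 to the nearest hour.

22:00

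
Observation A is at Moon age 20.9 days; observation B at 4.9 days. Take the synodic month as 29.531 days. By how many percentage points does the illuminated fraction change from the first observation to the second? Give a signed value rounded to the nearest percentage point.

θ₁ = 360° × 20.9/29.531 = 254.8°, f₁ = (1 − cos θ₁)/2 = 0.631.
θ₂ = 360° × 4.9/29.531 = 59.7°, f₂ = (1 − cos θ₂)/2 = 0.248.
Change = f₂ − f₁ = -0.383 → -38 percentage points.

-38 pp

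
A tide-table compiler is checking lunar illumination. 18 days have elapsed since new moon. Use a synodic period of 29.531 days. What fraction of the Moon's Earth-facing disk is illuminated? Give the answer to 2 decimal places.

The Moon has covered 18/29.531 of its cycle, so θ ≈ 360° × 18/29.531 = 219.4°.
cos 219.4° = (-0.772), so f = (1 − (-0.772))/2 = 0.886.

0.89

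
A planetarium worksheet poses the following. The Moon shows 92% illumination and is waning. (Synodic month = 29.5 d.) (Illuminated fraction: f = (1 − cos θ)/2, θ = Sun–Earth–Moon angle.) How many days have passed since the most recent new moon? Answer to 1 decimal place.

cos θ = 1 − 2f = -0.840, giving a principal value of 147.1°.
Since the Moon is past full (waning), take the reflex angle: θ = 360° − 147.1° = 212.9°.
That fraction of the synodic month is 212.9/360 × 29.5 d ≈ 17.44 d.

17.4 days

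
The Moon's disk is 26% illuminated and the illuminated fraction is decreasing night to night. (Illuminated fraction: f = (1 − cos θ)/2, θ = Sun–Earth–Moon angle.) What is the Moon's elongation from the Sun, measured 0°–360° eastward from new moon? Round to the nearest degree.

cos θ = 1 − 2f = 0.480, giving a principal value of 61.3°.
Since the Moon is past full (waning), take the reflex angle: θ = 360° − 61.3° = 298.7°.

299°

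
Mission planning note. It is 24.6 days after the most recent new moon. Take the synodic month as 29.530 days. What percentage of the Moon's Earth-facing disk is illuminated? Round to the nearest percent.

The Moon has covered 24.6/29.530 of its cycle, so θ ≈ 360° × 24.6/29.530 = 299.9°.
Illuminated fraction = (1 − cos 299.9°)/2 = (1 − 0.498)/2 ≈ 0.251, so 25%.

25%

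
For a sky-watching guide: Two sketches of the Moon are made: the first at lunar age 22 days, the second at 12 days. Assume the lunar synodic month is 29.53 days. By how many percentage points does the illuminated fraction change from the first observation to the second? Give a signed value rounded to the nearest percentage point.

θ₁ = 360° × 22/29.53 = 268.2°, f₁ = (1 − cos θ₁)/2 = 0.516.
θ₂ = 360° × 12/29.53 = 146.3°, f₂ = (1 − cos θ₂)/2 = 0.916.
Change = f₂ − f₁ = +0.400 → +40 percentage points.

+40 percentage points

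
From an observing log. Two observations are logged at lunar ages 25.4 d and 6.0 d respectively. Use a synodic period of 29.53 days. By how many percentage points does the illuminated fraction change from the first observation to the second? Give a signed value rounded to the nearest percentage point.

θ₁ = 360° × 25.4/29.53 = 309.7°, f₁ = (1 − cos θ₁)/2 = 0.181.
θ₂ = 360° × 6.0/29.53 = 73.1°, f₂ = (1 − cos θ₂)/2 = 0.355.
Change = f₂ − f₁ = +0.174 → +17 percentage points.

+17 pp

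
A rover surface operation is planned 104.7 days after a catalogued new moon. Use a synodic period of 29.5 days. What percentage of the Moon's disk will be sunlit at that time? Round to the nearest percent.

98%

104.7 d spans 3 complete synodic months (3 × 29.5 = 88.50 d) plus 16.20 d.
The Moon has covered 16.20/29.5 of its cycle, so θ ≈ 360° × 16.20/29.5 = 197.7°.
Illuminated fraction = (1 − cos 197.7°)/2 = (1 − (-0.953))/2 ≈ 0.976, so 98%.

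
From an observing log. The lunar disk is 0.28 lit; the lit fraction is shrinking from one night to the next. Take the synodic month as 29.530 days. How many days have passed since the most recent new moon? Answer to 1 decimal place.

24.3 days

Invert f = (1 − cos θ)/2 to get cos θ = 1 − 2(0.28) = 0.440, hence θ₀ = arccos 0.440 = 63.9°.
Waning ⇒ past full, so θ = 360° − 63.9° = 296.1°.
Age = 29.530 × 296.1°/360° ≈ 24.29 days.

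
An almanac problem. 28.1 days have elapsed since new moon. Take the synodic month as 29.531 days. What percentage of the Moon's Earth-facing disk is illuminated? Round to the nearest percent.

Phase angle: θ = 360°·(28.1 d)/(29.531 d) = 342.6°.
Illuminated fraction = (1 − cos 342.6°)/2 = (1 − 0.954)/2 ≈ 0.023, so 2%.

2%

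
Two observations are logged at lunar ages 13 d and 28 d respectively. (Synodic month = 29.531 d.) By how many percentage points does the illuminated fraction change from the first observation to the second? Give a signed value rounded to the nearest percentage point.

-94 percentage points

θ₁ = 360° × 13/29.531 = 158.5°, f₁ = (1 − cos θ₁)/2 = 0.965.
θ₂ = 360° × 28/29.531 = 341.3°, f₂ = (1 − cos θ₂)/2 = 0.026.
Change = f₂ − f₁ = -0.939 → -94 percentage points.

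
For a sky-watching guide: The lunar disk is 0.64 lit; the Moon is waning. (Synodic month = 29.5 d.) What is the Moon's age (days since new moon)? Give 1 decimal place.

From f = (1 − cos θ)/2: cos θ = 1 − 2×0.64 = -0.280; arccos → 106.3°.
A waning Moon lies in 180°–360°, so θ = 360° − 106.3° = 253.7°.
That fraction of the synodic month is 253.7/360 × 29.5 d ≈ 20.79 d.

20.8 days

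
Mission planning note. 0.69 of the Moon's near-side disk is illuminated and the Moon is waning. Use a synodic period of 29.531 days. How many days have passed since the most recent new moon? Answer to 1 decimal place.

Invert f = (1 − cos θ)/2 to get cos θ = 1 − 2(0.69) = -0.380, hence θ₀ = arccos -0.380 = 112.3°.
Since the Moon is past full (waning), take the reflex angle: θ = 360° − 112.3° = 247.7°.
At 360°/29.531 d per day, 247.7° corresponds to 20.32 days.

20.3 days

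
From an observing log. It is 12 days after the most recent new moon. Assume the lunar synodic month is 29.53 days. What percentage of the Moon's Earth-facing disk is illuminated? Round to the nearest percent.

92%

The Moon has covered 12/29.53 of its cycle, so θ ≈ 360° × 12/29.53 = 146.3°.
Illuminated fraction = (1 − cos 146.3°)/2 = (1 − (-0.832))/2 ≈ 0.916, so 92%.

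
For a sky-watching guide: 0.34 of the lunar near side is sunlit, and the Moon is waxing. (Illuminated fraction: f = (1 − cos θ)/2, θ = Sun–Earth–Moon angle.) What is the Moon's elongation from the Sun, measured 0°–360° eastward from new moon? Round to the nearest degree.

71°

From f = (1 − cos θ)/2: cos θ = 1 − 2×0.34 = 0.320; arccos → 71.3°.
Before full moon the principal value applies: θ = 71.3°.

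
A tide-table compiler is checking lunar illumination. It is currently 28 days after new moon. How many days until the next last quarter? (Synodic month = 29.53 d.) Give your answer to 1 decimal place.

Last quarter is 0.75 of the way through the cycle: age 0.75 × 29.53 = 22.148 d.
Already past this cycle's last quarter; the next is at 22.148 + 29.53 = 51.678 d, so 51.678 − 28 = 23.678 days.

23.7 days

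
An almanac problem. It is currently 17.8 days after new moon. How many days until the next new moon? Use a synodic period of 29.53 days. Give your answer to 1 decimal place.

11.7 days

The next new moon completes the synodic month: 29.53 − 17.8 = 11.730 days.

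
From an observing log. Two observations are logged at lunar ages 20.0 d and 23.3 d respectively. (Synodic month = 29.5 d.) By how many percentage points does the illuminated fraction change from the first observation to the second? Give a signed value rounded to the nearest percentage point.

First observation: θ = 360°·20.0/29.5 = 244.1°, so f = 0.719.
Second observation: θ = 284.3°, f = 0.376.
Δf = 0.376 − 0.719 = -0.342, i.e. -34 pp.

-34 percentage points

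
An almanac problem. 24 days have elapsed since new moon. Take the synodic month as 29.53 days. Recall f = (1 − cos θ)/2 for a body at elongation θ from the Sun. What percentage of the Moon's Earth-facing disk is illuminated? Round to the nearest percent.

31%

Elongation θ = 360° × 24/29.53 ≈ 292.6°.
With cos θ = 0.384, the lit fraction is (1 − 0.384)/2 ≈ 0.308, so 31%.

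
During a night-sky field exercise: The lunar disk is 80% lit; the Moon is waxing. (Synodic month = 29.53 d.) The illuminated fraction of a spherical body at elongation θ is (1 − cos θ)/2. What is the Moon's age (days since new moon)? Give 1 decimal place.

10.4 days

From f = (1 − cos θ)/2: cos θ = 1 − 2×0.80 = -0.600; arccos → 126.9°.
Before full moon the principal value applies: θ = 126.9°.
At 360°/29.53 d per day, 126.9° corresponds to 10.41 days.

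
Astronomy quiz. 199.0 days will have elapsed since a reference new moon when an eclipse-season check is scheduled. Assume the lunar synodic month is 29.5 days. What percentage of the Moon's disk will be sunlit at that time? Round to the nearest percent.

199.0/29.5 = 6.746 lunations, so 6 complete cycles and 22.00 d into the next.
Phase angle: θ = 360°·(22.00 d)/(29.5 d) = 268.5°.
Illuminated fraction = (1 − cos 268.5°)/2 = (1 − (-0.027))/2 ≈ 0.513, so 51%.

51%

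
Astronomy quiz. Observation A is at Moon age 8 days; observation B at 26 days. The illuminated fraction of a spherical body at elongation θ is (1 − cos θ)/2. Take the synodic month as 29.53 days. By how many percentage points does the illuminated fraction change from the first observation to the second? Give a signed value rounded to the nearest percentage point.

θ₁ = 360° × 8/29.53 = 97.5°, f₁ = (1 − cos θ₁)/2 = 0.566.
θ₂ = 360° × 26/29.53 = 317.0°, f₂ = (1 − cos θ₂)/2 = 0.135.
Change = f₂ − f₁ = -0.431 → -43 percentage points.

-43 pp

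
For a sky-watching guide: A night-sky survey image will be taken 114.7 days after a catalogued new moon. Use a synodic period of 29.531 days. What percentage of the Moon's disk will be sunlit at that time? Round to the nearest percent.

13%

114.7/29.531 = 3.884 lunations, so 3 complete cycles and 26.11 d into the next.
The Moon has covered 26.11/29.531 of its cycle, so θ ≈ 360° × 26.11/29.531 = 318.3°.
Illuminated fraction = (1 − cos 318.3°)/2 = (1 − 0.746)/2 ≈ 0.127, so 13%.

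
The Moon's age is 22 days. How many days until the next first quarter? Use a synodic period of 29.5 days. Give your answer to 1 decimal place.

14.9 days

First quarter is 0.25 of the way through the cycle: age 0.25 × 29.5 = 7.375 d.
This lunation's first quarter (7.375 d) has passed, so add one period: 36.875 − 22 = 14.875 days.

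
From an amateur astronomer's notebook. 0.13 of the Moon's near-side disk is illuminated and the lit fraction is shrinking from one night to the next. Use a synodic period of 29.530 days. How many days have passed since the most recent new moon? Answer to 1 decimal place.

26.1 days

From f = (1 − cos θ)/2: cos θ = 1 − 2×0.13 = 0.740; arccos → 42.3°.
Waning ⇒ past full, so θ = 360° − 42.3° = 317.7°.
Age = 29.530 × 317.7°/360° ≈ 26.06 days.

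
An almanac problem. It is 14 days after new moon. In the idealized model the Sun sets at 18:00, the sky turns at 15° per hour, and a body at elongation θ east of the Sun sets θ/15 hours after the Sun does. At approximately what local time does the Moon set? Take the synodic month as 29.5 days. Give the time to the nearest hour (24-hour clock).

Phase angle: θ = 360°·(14 d)/(29.5 d) = 170.8°.
At 15° of sky rotation per hour, 170.8° corresponds to a 11.39 h lag.
18:00 + 11.39 h ≈ 05:23 → 05:00 to the nearest hour.

05:00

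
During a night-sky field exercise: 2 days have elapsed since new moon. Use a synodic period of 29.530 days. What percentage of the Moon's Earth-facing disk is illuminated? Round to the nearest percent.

Elongation θ = 360° × 2/29.530 ≈ 24.4°.
With cos θ = 0.911, the lit fraction is (1 − 0.911)/2 ≈ 0.045, so 4%.

4%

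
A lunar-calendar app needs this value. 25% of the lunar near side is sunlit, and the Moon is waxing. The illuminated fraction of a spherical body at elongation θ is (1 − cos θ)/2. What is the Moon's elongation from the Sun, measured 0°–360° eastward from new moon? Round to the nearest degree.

60°

From f = (1 − cos θ)/2: cos θ = 1 − 2×0.25 = 0.500; arccos → 60.0°.
Before full moon the principal value applies: θ = 60.0°.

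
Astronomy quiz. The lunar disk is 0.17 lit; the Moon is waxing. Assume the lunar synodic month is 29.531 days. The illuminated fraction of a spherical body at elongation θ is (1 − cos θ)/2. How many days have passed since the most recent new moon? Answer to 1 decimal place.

4.0 days

From f = (1 − cos θ)/2: cos θ = 1 − 2×0.17 = 0.660; arccos → 48.7°.
Waxing ⇒ before full, so θ = 48.7°.
That fraction of the synodic month is 48.7/360 × 29.531 d ≈ 3.99 d.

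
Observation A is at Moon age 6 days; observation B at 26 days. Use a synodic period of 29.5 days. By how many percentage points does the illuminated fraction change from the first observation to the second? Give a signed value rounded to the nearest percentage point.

θ₁ = 360° × 6/29.5 = 73.2°, f₁ = (1 − cos θ₁)/2 = 0.356.
θ₂ = 360° × 26/29.5 = 317.3°, f₂ = (1 − cos θ₂)/2 = 0.133.
Change = f₂ − f₁ = -0.223 → -22 percentage points.

-22 pp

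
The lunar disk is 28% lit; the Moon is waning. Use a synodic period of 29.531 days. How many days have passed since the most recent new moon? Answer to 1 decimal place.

24.3 days

Invert f = (1 − cos θ)/2 to get cos θ = 1 − 2(0.28) = 0.440, hence θ₀ = arccos 0.440 = 63.9°.
A waning Moon lies in 180°–360°, so θ = 360° − 63.9° = 296.1°.
At 360°/29.531 d per day, 296.1° corresponds to 24.29 days.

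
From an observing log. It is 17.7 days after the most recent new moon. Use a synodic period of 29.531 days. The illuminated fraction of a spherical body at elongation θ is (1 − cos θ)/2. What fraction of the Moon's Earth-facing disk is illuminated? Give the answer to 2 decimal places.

Phase angle: θ = 360°·(17.7 d)/(29.531 d) = 215.8°.
With cos θ = (-0.811), the lit fraction is (1 − (-0.811))/2 ≈ 0.906.

0.91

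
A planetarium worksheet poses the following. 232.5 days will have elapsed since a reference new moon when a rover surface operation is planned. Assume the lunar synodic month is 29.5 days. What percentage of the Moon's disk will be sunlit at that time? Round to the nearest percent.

232.5/29.5 = 7.881 lunations, so 7 complete cycles and 26.00 d into the next.
Phase angle: θ = 360°·(26.00 d)/(29.5 d) = 317.3°.
cos 317.3° = 0.735, so f = (1 − 0.735)/2 = 0.133, so 13%.

13%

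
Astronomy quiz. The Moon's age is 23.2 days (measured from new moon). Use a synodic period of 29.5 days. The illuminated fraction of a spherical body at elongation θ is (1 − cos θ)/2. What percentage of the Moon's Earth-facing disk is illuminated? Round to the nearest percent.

The Moon has covered 23.2/29.5 of its cycle, so θ ≈ 360° × 23.2/29.5 = 283.1°.
With cos θ = 0.227, the lit fraction is (1 − 0.227)/2 ≈ 0.387, so 39%.

39%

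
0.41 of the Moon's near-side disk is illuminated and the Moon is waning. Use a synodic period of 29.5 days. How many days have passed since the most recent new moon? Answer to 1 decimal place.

From f = (1 − cos θ)/2: cos θ = 1 − 2×0.41 = 0.180; arccos → 79.6°.
Waning ⇒ past full, so θ = 360° − 79.6° = 280.4°.
At 360°/29.5 d per day, 280.4° corresponds to 22.97 days.

23.0 days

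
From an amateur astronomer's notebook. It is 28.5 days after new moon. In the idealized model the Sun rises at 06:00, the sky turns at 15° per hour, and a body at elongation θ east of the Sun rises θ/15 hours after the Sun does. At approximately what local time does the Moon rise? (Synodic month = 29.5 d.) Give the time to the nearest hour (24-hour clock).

05:00

Phase angle: θ = 360°·(28.5 d)/(29.5 d) = 347.8°.
At 15° of sky rotation per hour, 347.8° corresponds to a 23.19 h lag.
06:00 + 23.19 h ≈ 05:11 → 05:00 to the nearest hour.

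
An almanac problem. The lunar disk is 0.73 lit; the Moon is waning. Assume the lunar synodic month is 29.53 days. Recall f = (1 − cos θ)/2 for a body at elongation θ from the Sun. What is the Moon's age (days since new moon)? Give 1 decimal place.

19.9 days

Invert f = (1 − cos θ)/2 to get cos θ = 1 − 2(0.73) = -0.460, hence θ₀ = arccos -0.460 = 117.4°.
Waning ⇒ past full, so θ = 360° − 117.4° = 242.6°.
That fraction of the synodic month is 242.6/360 × 29.53 d ≈ 19.90 d.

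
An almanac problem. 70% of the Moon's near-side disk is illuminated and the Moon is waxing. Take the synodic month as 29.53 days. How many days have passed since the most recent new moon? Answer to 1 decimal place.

9.3 days

From f = (1 − cos θ)/2: cos θ = 1 − 2×0.70 = -0.400; arccos → 113.6°.
Before full moon the principal value applies: θ = 113.6°.
That fraction of the synodic month is 113.6/360 × 29.53 d ≈ 9.32 d.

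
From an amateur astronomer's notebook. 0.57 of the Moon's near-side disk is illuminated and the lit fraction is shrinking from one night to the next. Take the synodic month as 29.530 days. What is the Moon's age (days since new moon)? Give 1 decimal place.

21.5 days

cos θ = 1 − 2f = -0.140, giving a principal value of 98.0°.
A waning Moon lies in 180°–360°, so θ = 360° − 98.0° = 262.0°.
Age = 29.530 × 262.0°/360° ≈ 21.49 days.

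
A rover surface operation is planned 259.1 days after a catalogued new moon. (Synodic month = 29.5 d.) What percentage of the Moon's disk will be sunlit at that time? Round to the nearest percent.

259.1 d spans 8 complete synodic months (8 × 29.5 = 236.00 d) plus 23.10 d.
Elongation θ = 360° × 23.10/29.5 ≈ 281.9°.
Illuminated fraction = (1 − cos 281.9°)/2 = (1 − 0.206)/2 ≈ 0.397, so 40%.

40%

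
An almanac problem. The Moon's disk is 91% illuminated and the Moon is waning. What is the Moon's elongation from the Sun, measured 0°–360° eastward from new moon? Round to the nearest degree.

Invert f = (1 − cos θ)/2 to get cos θ = 1 − 2(0.91) = -0.820, hence θ₀ = arccos -0.820 = 145.1°.
A waning Moon lies in 180°–360°, so θ = 360° − 145.1° = 214.9°.

215°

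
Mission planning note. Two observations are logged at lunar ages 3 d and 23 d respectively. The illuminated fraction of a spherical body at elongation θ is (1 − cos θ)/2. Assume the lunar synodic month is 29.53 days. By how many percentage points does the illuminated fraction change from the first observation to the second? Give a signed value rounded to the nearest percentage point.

+31 pp

θ₁ = 360° × 3/29.53 = 36.6°, f₁ = (1 − cos θ₁)/2 = 0.098.
θ₂ = 360° × 23/29.53 = 280.4°, f₂ = (1 − cos θ₂)/2 = 0.410.
Change = f₂ − f₁ = +0.311 → +31 percentage points.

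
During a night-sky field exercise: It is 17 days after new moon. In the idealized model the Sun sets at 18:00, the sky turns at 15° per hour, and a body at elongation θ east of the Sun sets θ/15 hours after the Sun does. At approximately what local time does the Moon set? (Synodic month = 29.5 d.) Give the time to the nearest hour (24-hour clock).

Phase angle: θ = 360°·(17 d)/(29.5 d) = 207.5°.
At 15° of sky rotation per hour, 207.5° corresponds to a 13.83 h lag.
18:00 + 13.83 h ≈ 07:50 → 08:00 to the nearest hour.

08:00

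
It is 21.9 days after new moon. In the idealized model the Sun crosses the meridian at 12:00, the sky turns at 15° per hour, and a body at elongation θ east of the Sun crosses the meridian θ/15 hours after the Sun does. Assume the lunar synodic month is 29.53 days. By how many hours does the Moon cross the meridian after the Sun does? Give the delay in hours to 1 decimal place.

Elongation θ = 360° × 21.9/29.53 ≈ 267.0°.
The Moon trails the Sun by θ/15 = 267.0/15 ≈ 17.80 hours.
So the Moon crosses the meridian 17.80 h after the Sun.

17.8 h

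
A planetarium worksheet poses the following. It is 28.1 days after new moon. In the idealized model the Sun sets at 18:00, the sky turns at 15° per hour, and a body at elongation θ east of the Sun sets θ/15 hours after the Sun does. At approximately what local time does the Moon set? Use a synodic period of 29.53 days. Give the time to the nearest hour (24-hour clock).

17:00

Phase angle: θ = 360°·(28.1 d)/(29.53 d) = 342.6°.
The Moon trails the Sun by θ/15 = 342.6/15 ≈ 22.84 hours.
18:00 + 22.84 h ≈ 16:50 → 17:00 to the nearest hour.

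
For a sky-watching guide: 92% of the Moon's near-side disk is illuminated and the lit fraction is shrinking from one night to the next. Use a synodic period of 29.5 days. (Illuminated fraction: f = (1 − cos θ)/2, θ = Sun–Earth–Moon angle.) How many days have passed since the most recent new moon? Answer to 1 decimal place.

17.4 days

Invert f = (1 − cos θ)/2 to get cos θ = 1 − 2(0.92) = -0.840, hence θ₀ = arccos -0.840 = 147.1°.
Since the Moon is past full (waning), take the reflex angle: θ = 360° − 147.1° = 212.9°.
At 360°/29.5 d per day, 212.9° corresponds to 17.44 days.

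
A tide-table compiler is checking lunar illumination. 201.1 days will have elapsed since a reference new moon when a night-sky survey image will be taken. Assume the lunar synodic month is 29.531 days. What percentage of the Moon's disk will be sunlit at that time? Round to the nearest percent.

201.1/29.531 = 6.810 lunations, so 6 complete cycles and 23.91 d into the next.
Phase angle: θ = 360°·(23.91 d)/(29.531 d) = 291.5°.
With cos θ = 0.367, the lit fraction is (1 − 0.367)/2 ≈ 0.317, so 32%.

32%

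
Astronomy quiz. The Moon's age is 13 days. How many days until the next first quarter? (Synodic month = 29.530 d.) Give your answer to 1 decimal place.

23.9 days

First quarter occurs at elongation 90°, i.e. at age 29.530 × 90/360 = 7.383 d.
This lunation's first quarter (7.383 d) has passed, so add one period: 36.913 − 13 = 23.913 days.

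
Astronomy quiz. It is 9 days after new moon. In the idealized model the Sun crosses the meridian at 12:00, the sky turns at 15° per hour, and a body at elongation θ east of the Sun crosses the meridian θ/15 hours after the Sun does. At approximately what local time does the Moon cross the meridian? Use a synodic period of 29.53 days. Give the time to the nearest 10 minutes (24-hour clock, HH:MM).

19:20

Phase angle: θ = 360°·(9 d)/(29.53 d) = 109.7°.
Delay after the Sun = 109.7° / (15°/h) ≈ 7.31 h.
12:00 + 7.315 h ≈ 19:19 → 19:20 to the nearest ten minutes.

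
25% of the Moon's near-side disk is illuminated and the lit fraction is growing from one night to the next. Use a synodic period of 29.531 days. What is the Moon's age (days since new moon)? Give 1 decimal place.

4.9 days

cos θ = 1 − 2f = 0.500, giving a principal value of 60.0°.
The Moon is waxing (0°–180°), so θ = 60.0° directly.
At 360°/29.531 d per day, 60.0° corresponds to 4.92 days.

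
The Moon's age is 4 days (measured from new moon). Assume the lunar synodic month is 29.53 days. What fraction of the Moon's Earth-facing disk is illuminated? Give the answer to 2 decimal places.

The Moon has covered 4/29.53 of its cycle, so θ ≈ 360° × 4/29.53 = 48.8°.
Illuminated fraction = (1 − cos 48.8°)/2 = (1 − 0.659)/2 ≈ 0.170.

0.17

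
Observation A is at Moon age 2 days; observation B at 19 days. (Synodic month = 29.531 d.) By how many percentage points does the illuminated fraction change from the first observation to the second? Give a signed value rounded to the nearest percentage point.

First observation: θ = 360°·2/29.531 = 24.4°, so f = 0.045.
Second observation: θ = 231.6°, f = 0.810.
Δf = 0.810 − 0.045 = +0.766, i.e. +77 pp.

+77 percentage points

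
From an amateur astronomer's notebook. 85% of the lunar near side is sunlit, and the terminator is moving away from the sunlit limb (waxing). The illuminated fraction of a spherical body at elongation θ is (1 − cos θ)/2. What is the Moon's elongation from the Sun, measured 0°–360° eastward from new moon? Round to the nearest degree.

From f = (1 − cos θ)/2: cos θ = 1 − 2×0.85 = -0.700; arccos → 134.4°.
Waxing ⇒ before full, so θ = 134.4°.

134°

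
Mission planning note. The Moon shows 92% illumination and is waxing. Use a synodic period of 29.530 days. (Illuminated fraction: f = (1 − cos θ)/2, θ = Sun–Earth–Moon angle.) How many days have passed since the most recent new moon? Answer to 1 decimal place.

cos θ = 1 − 2f = -0.840, giving a principal value of 147.1°.
Waxing ⇒ before full, so θ = 147.1°.
That fraction of the synodic month is 147.1/360 × 29.530 d ≈ 12.07 d.

12.1 days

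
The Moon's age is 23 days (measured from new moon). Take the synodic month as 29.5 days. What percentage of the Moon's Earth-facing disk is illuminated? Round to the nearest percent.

Elongation θ = 360° × 23/29.5 ≈ 280.7°.
Illuminated fraction = (1 − cos 280.7°)/2 = (1 − 0.185)/2 ≈ 0.407, so 41%.

41%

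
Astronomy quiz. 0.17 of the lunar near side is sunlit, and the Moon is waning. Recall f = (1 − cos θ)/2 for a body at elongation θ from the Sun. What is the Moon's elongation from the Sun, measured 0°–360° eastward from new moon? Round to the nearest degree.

311°

cos θ = 1 − 2f = 0.660, giving a principal value of 48.7°.
Since the Moon is past full (waning), take the reflex angle: θ = 360° − 48.7° = 311.3°.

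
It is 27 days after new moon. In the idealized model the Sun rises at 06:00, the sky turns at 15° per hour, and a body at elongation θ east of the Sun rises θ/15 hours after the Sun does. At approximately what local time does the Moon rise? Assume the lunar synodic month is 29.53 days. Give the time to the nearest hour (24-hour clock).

04:00

Elongation θ = 360° × 27/29.53 ≈ 329.2°.
At 15° of sky rotation per hour, 329.2° corresponds to a 21.94 h lag.
06:00 + 21.94 h ≈ 03:57 → 04:00 to the nearest hour.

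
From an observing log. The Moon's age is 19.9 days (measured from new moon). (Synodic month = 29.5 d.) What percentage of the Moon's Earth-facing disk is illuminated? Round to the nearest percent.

73%

Elongation θ = 360° × 19.9/29.5 ≈ 242.8°.
Illuminated fraction = (1 − cos 242.8°)/2 = (1 − (-0.456))/2 ≈ 0.728, so 73%.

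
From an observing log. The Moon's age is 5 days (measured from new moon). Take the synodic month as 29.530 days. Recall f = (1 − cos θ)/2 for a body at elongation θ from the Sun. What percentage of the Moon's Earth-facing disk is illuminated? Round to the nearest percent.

26%

Elongation θ = 360° × 5/29.530 ≈ 61.0°.
Illuminated fraction = (1 − cos 61.0°)/2 = (1 − 0.485)/2 ≈ 0.257, so 26%.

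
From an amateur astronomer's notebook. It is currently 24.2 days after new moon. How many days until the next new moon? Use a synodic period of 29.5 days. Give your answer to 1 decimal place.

5.3 days

The next new moon completes the synodic month: 29.5 − 24.2 = 5.300 days.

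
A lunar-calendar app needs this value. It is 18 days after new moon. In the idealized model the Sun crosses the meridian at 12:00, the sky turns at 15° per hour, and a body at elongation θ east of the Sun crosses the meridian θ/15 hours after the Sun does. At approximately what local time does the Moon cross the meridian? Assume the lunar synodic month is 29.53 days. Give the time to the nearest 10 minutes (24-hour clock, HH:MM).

02:40

Elongation θ = 360° × 18/29.53 ≈ 219.4°.
At 15° of sky rotation per hour, 219.4° corresponds to a 14.63 h lag.
12:00 + 14.629 h ≈ 02:38 → 02:40 to the nearest ten minutes.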